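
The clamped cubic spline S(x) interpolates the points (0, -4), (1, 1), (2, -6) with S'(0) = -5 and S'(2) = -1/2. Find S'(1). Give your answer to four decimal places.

-0.1250

Put m_i = S'' at the i-th knot. Here h = (1, 1) and Δ = (5, -7), so the interior equations h_(i-1)·m_(i-1) + 2(h_(i-1)+h_i)·m_i + h_i·m_(i+1) = 6(Δ_i − Δ_(i-1)) read
  1·m_0 + 4·m_1 + 1·m_2 = 6(Δ_1 - Δ_0) = -72
Clamped end conditions give two more equations: 2h_0·m_0 + h_0·m_1 = 6(Δ_0 - S'(0)) = 60 and h_1·m_1 + 2h_1·m_2 = 6(S'(2) - Δ_1) = 39.
Solving: m_0 = 201/4, m_1 = -81/2, m_2 = 159/4.
On [1, 2], S'(x) = b_1 + 2c_1·(x - 1) + 3d_1·(x - 1)² with b_1 = Δ_1 - h_1(2m_1 + m_2)/6 = -1/8, c_1 = m_1/2 = -81/4, d_1 = (m_2 - m_1)/(6h_1) = 107/8. So S'(1) = -1/8.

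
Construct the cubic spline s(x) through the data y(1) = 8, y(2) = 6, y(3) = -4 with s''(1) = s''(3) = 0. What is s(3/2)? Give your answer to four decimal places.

7.7500

With σ_i denoting the second derivative at x_i, h_i = 1, 1, and Δ_i = (y_(i+1) − y_i)/h_i = -2, -10:
  1·σ_0 + 4·σ_1 + 1·σ_2 = 6(Δ_1 - Δ_0) = -48
Natural end conditions: σ_0 = σ_2 = 0.
Hence σ_0 = 0, σ_1 = -12, σ_2 = 0.
On [1, 2], s(x) = 8 + 0·(x - 1) + 0·(x - 1)² - 2·(x - 1)³.
With (x - 1) = 1/2: s(3/2) = 31/4.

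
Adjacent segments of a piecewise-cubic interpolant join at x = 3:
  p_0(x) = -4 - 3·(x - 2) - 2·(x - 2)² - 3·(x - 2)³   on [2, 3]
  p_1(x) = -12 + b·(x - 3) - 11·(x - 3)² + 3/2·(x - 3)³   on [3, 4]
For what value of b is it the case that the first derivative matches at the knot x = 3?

-16

p_0'(x) = -3 - 4·(x - 2) - 9·(x - 2)², so p_0'(3) = -16. On the right, p_1'(3) = b, so b = -16.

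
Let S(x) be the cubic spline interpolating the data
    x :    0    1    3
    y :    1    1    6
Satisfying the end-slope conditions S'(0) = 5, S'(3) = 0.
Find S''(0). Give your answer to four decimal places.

Let m_i = S''(x_i). Step sizes h_i = 1, 2; slopes of the chords Δ_i = (y_(i+1) - y_i)/h_i = 0, 5/2.
  1·m_0 + 6·m_1 + 2·m_2 = 6(Δ_1 - Δ_0) = 15
Clamped end conditions give two more equations: 2h_0·m_0 + h_0·m_1 = 6(Δ_0 - S'(0)) = -30 and h_1·m_1 + 2h_1·m_2 = 6(S'(3) - Δ_1) = -15.
Forward elimination and back-substitution give m_0 = -115/6, m_1 = 25/3, m_2 = -95/12.

-19.1667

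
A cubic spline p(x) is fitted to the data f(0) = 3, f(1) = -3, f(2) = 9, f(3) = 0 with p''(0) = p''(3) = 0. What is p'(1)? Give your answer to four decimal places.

Write M_i for p''(x_i). With h_i = 1, 1, 1 and divided differences Δ_i = -6, 12, -9, the continuity of p' gives the tridiagonal system
  1·M_0 + 4·M_1 + 1·M_2 = 6(Δ_1 - Δ_0) = 108
  1·M_1 + 4·M_2 + 1·M_3 = 6(Δ_2 - Δ_1) = -126
Natural end conditions: M_0 = M_3 = 0.
Solving the tridiagonal system: M_0 = 0, M_1 = 186/5, M_2 = -204/5, M_3 = 0.
On [1, 2], p'(x) = b_1 + 2c_1·(x - 1) + 3d_1·(x - 1)² with b_1 = Δ_1 - h_1(2M_1 + M_2)/6 = 32/5, c_1 = M_1/2 = 93/5, d_1 = (M_2 - M_1)/(6h_1) = -13. So p'(1) = 32/5.

6.4000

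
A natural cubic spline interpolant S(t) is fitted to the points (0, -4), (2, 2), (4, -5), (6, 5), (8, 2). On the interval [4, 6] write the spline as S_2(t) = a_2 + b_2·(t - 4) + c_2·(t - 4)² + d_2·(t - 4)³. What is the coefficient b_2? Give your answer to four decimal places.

Put M_i = S'' at the i-th knot. Here h = (2, 2, 2, 2) and Δ = (3, -7/2, 5, -3/2), so the interior equations h_(i-1)·M_(i-1) + 2(h_(i-1)+h_i)·M_i + h_i·M_(i+1) = 6(Δ_i − Δ_(i-1)) read
  2·M_0 + 8·M_1 + 2·M_2 = 6(Δ_1 - Δ_0) = -39
  2·M_1 + 8·M_2 + 2·M_3 = 6(Δ_2 - Δ_1) = 51
  2·M_2 + 8·M_3 + 2·M_4 = 6(Δ_3 - Δ_2) = -39
Natural end conditions: M_0 = M_4 = 0.
Solving the tridiagonal system: M_0 = 0, M_1 = -207/28, M_2 = 141/14, M_3 = -207/28, M_4 = 0.
On [4, 6], with S_2(t) = a_2 + b_2·(t - 4) + c_2·(t - 4)² + d_2·(t - 4)³: c_2 = M_2/2 = 141/28, d_2 = (M_3 - M_2)/(6h_2) = -163/112, b_2 = Δ_2 - h_2(2M_2 + M_3)/6 = 3/4.

0.7500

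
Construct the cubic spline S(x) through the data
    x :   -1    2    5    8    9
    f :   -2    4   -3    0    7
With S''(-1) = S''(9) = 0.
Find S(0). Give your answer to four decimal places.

1.1056

Write M_i for S''(x_i). With h_i = 3, 3, 3, 1 and divided differences Δ_i = 2, -7/3, 1, 7, the continuity of S' gives the tridiagonal system
  3·M_0 + 12·M_1 + 3·M_2 = 6(Δ_1 - Δ_0) = -26
  3·M_1 + 12·M_2 + 3·M_3 = 6(Δ_2 - Δ_1) = 20
  3·M_2 + 8·M_3 + 1·M_4 = 6(Δ_3 - Δ_2) = 36
Natural end conditions: M_0 = M_4 = 0.
Forward elimination and back-substitution give M_0 = 0, M_1 = -403/162, M_2 = 104/81, M_3 = 217/54, M_4 = 0.
On [-1, 2], S(x) = -2 + 1051/324·(x + 1) + 0·(x + 1)² - 403/2916·(x + 1)³.
With (x + 1) = 1: S(0) = 806/729.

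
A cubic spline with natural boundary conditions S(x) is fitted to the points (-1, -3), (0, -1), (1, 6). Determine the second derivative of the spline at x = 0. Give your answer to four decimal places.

7.5000

Let m_i = S''(x_i). Step sizes h_i = 1, 1; slopes of the chords Δ_i = (y_(i+1) - y_i)/h_i = 2, 7.
  1·m_0 + 4·m_1 + 1·m_2 = 6(Δ_1 - Δ_0) = 30
Natural end conditions: m_0 = m_2 = 0.
Solving: m_0 = 0, m_1 = 15/2, m_2 = 0.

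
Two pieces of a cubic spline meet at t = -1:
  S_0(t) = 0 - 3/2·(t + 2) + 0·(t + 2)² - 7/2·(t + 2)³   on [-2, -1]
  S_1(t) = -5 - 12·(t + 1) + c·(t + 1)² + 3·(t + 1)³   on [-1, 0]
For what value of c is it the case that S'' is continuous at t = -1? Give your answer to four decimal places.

S_0''(t) = 0 - 21·(t + 2), so S_0''(-1) = -21. On the right, S_1''(-1) = 2c, so c = -21/2.

-10.5000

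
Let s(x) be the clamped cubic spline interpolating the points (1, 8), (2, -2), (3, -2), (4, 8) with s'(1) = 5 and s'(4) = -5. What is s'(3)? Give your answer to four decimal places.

11.6667

Write σ_i for s''(x_i). With h_i = 1, 1, 1 and divided differences Δ_i = -10, 0, 10, the continuity of s' gives the tridiagonal system
  1·σ_0 + 4·σ_1 + 1·σ_2 = 6(Δ_1 - Δ_0) = 60
  1·σ_1 + 4·σ_2 + 1·σ_3 = 6(Δ_2 - Δ_1) = 60
Clamped end conditions give two more equations: 2h_0·σ_0 + h_0·σ_1 = 6(Δ_0 - s'(1)) = -90 and h_2·σ_2 + 2h_2·σ_3 = 6(s'(4) - Δ_2) = -90.
Solving the tridiagonal system: σ_0 = -170/3, σ_1 = 70/3, σ_2 = 70/3, σ_3 = -170/3.
On [3, 4], s'(x) = b_2 + 2c_2·(x - 3) + 3d_2·(x - 3)² with b_2 = Δ_2 - h_2(2σ_2 + σ_3)/6 = 35/3, c_2 = σ_2/2 = 35/3, d_2 = (σ_3 - σ_2)/(6h_2) = -40/3. So s'(3) = 35/3.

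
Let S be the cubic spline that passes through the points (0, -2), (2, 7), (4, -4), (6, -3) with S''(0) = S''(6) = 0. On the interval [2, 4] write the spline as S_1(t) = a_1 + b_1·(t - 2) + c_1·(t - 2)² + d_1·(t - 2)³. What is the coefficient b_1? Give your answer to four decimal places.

Write m_i for S''(x_i). With h_i = 2, 2, 2 and divided differences Δ_i = 9/2, -11/2, 1/2, the continuity of S' gives the tridiagonal system
  2·m_0 + 8·m_1 + 2·m_2 = 6(Δ_1 - Δ_0) = -60
  2·m_1 + 8·m_2 + 2·m_3 = 6(Δ_2 - Δ_1) = 36
Natural end conditions: m_0 = m_3 = 0.
Hence m_0 = 0, m_1 = -46/5, m_2 = 34/5, m_3 = 0.
On [2, 4], with S_1(t) = a_1 + b_1·(t - 2) + c_1·(t - 2)² + d_1·(t - 2)³: c_1 = m_1/2 = -23/5, d_1 = (m_2 - m_1)/(6h_1) = 4/3, b_1 = Δ_1 - h_1(2m_1 + m_2)/6 = -49/30.

-1.6333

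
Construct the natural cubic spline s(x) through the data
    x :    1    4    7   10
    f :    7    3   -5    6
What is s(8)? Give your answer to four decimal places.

-3.3086

With M_i denoting the second derivative at x_i, h_i = 3, 3, 3, and Δ_i = (y_(i+1) − y_i)/h_i = -4/3, -8/3, 11/3:
  3·M_0 + 12·M_1 + 3·M_2 = 6(Δ_1 - Δ_0) = -8
  3·M_1 + 12·M_2 + 3·M_3 = 6(Δ_2 - Δ_1) = 38
Natural end conditions: M_0 = M_3 = 0.
Solving the tridiagonal system: M_0 = 0, M_1 = -14/9, M_2 = 32/9, M_3 = 0.
On [7, 10], s(x) = -5 + 1/9·(x - 7) + 16/9·(x - 7)² - 16/81·(x - 7)³.
With (x - 7) = 1: s(8) = -268/81.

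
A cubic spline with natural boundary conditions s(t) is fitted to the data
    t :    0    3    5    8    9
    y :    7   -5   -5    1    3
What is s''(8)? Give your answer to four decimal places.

-0.3186

Write m_i for s''(x_i). With h_i = 3, 2, 3, 1 and divided differences Δ_i = -4, 0, 2, 2, the continuity of s' gives the tridiagonal system
  3·m_0 + 10·m_1 + 2·m_2 = 6(Δ_1 - Δ_0) = 24
  2·m_1 + 10·m_2 + 3·m_3 = 6(Δ_2 - Δ_1) = 12
  3·m_2 + 8·m_3 + 1·m_4 = 6(Δ_3 - Δ_2) = 0
Natural end conditions: m_0 = m_4 = 0.
Solving the tridiagonal system: m_0 = 0, m_1 = 252/113, m_2 = 96/113, m_3 = -36/113, m_4 = 0.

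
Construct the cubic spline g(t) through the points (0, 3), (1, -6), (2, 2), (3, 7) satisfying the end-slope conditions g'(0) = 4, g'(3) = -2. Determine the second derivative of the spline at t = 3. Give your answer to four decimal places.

-15.2000

With m_i denoting the second derivative at x_i, h_i = 1, 1, 1, and Δ_i = (y_(i+1) − y_i)/h_i = -9, 8, 5:
  1·m_0 + 4·m_1 + 1·m_2 = 6(Δ_1 - Δ_0) = 102
  1·m_1 + 4·m_2 + 1·m_3 = 6(Δ_2 - Δ_1) = -18
Clamped end conditions give two more equations: 2h_0·m_0 + h_0·m_1 = 6(Δ_0 - g'(0)) = -78 and h_2·m_2 + 2h_2·m_3 = 6(g'(3) - Δ_2) = -42.
Hence m_0 = -304/5, m_1 = 218/5, m_2 = -58/5, m_3 = -76/5.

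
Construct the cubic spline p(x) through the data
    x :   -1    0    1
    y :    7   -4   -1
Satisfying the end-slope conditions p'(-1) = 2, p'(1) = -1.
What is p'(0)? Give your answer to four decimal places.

Write σ_i for p''(x_i). With h_i = 1, 1 and divided differences Δ_i = -11, 3, the continuity of p' gives the tridiagonal system
  1·σ_0 + 4·σ_1 + 1·σ_2 = 6(Δ_1 - Δ_0) = 84
Clamped end conditions give two more equations: 2h_0·σ_0 + h_0·σ_1 = 6(Δ_0 - p'(-1)) = -78 and h_1·σ_1 + 2h_1·σ_2 = 6(p'(1) - Δ_1) = -24.
Hence σ_0 = -123/2, σ_1 = 45, σ_2 = -69/2.
On [0, 1], p'(x) = b_1 + 2c_1·x + 3d_1·x² with b_1 = Δ_1 - h_1(2σ_1 + σ_2)/6 = -25/4, c_1 = σ_1/2 = 45/2, d_1 = (σ_2 - σ_1)/(6h_1) = -53/4. So p'(0) = -25/4.

-6.2500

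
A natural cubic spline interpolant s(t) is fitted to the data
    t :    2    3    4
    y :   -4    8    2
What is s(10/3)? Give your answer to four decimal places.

7.6667

Let m_i = s''(x_i). Step sizes h_i = 1, 1; slopes of the chords Δ_i = (y_(i+1) - y_i)/h_i = 12, -6.
  1·m_0 + 4·m_1 + 1·m_2 = 6(Δ_1 - Δ_0) = -108
Natural end conditions: m_0 = m_2 = 0.
Solving the tridiagonal system: m_0 = 0, m_1 = -27, m_2 = 0.
On [3, 4], s(t) = 8 + 3·(t - 3) - 27/2·(t - 3)² + 9/2·(t - 3)³.
With (t - 3) = 1/3: s(10/3) = 23/3.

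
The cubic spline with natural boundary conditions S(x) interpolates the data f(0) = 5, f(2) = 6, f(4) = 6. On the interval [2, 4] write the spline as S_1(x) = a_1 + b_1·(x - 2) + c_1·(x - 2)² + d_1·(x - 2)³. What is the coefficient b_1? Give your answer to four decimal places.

With M_i denoting the second derivative at x_i, h_i = 2, 2, and Δ_i = (y_(i+1) − y_i)/h_i = 1/2, 0:
  2·M_0 + 8·M_1 + 2·M_2 = 6(Δ_1 - Δ_0) = -3
Natural end conditions: M_0 = M_2 = 0.
Solving the tridiagonal system: M_0 = 0, M_1 = -3/8, M_2 = 0.
On [2, 4], with S_1(x) = a_1 + b_1·(x - 2) + c_1·(x - 2)² + d_1·(x - 2)³: c_1 = M_1/2 = -3/16, d_1 = (M_2 - M_1)/(6h_1) = 1/32, b_1 = Δ_1 - h_1(2M_1 + M_2)/6 = 1/4.

0.2500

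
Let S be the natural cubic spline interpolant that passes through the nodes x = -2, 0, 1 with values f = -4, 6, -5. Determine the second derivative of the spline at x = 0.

Let m_i = S''(x_i). Step sizes h_i = 2, 1; slopes of the chords Δ_i = (y_(i+1) - y_i)/h_i = 5, -11.
  2·m_0 + 6·m_1 + 1·m_2 = 6(Δ_1 - Δ_0) = -96
Natural end conditions: m_0 = m_2 = 0.
Hence m_0 = 0, m_1 = -16, m_2 = 0.

-16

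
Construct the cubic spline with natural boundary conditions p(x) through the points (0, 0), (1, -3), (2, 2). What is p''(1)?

Write M_i for p''(x_i). With h_i = 1, 1 and divided differences Δ_i = -3, 5, the continuity of p' gives the tridiagonal system
  1·M_0 + 4·M_1 + 1·M_2 = 6(Δ_1 - Δ_0) = 48
Natural end conditions: M_0 = M_2 = 0.
Solving: M_0 = 0, M_1 = 12, M_2 = 0.

12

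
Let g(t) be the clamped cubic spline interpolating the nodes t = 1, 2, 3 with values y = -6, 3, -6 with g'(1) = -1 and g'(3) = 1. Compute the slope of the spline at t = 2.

0

With M_i denoting the second derivative at x_i, h_i = 1, 1, and Δ_i = (y_(i+1) − y_i)/h_i = 9, -9:
  1·M_0 + 4·M_1 + 1·M_2 = 6(Δ_1 - Δ_0) = -108
Clamped end conditions give two more equations: 2h_0·M_0 + h_0·M_1 = 6(Δ_0 - g'(1)) = 60 and h_1·M_1 + 2h_1·M_2 = 6(g'(3) - Δ_1) = 60.
Hence M_0 = 58, M_1 = -56, M_2 = 58.
On [2, 3], g'(t) = b_1 + 2c_1·(t - 2) + 3d_1·(t - 2)² with b_1 = Δ_1 - h_1(2M_1 + M_2)/6 = 0, c_1 = M_1/2 = -28, d_1 = (M_2 - M_1)/(6h_1) = 19. So g'(2) = 0.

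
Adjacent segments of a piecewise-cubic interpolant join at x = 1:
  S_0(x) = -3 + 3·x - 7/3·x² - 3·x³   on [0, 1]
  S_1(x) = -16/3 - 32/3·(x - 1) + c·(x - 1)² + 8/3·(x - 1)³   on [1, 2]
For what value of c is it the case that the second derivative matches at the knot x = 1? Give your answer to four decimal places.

S_0''(x) = -14/3 - 18·x, so S_0''(1) = -68/3. On the right, S_1''(1) = 2c, so c = -34/3.

-11.3333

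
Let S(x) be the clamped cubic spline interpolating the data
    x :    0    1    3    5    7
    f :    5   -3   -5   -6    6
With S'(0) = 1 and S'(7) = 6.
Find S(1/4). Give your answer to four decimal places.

With M_i denoting the second derivative at x_i, h_i = 1, 2, 2, 2, and Δ_i = (y_(i+1) − y_i)/h_i = -8, -1, -1/2, 6:
  1·M_0 + 6·M_1 + 2·M_2 = 6(Δ_1 - Δ_0) = 42
  2·M_1 + 8·M_2 + 2·M_3 = 6(Δ_2 - Δ_1) = 3
  2·M_2 + 8·M_3 + 2·M_4 = 6(Δ_3 - Δ_2) = 39
Clamped end conditions give two more equations: 2h_0·M_0 + h_0·M_1 = 6(Δ_0 - S'(0)) = -54 and h_3·M_3 + 2h_3·M_4 = 6(S'(7) - Δ_3) = 0.
Solving: M_0 = -2939/86, M_1 = 617/43, M_2 = -853/172, M_3 = 601/86, M_4 = -601/172.
On [0, 1], S(x) = 5 + 1·x - 2939/172·x² + 1391/172·x³.
With x = 1/4: S(1/4) = 47427/11008.

4.3084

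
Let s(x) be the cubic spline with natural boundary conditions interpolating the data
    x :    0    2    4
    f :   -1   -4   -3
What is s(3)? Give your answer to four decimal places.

-3.8750

Write σ_i for s''(x_i). With h_i = 2, 2 and divided differences Δ_i = -3/2, 1/2, the continuity of s' gives the tridiagonal system
  2·σ_0 + 8·σ_1 + 2·σ_2 = 6(Δ_1 - Δ_0) = 12
Natural end conditions: σ_0 = σ_2 = 0.
Hence σ_0 = 0, σ_1 = 3/2, σ_2 = 0.
On [2, 4], s(x) = -4 - 1/2·(x - 2) + 3/4·(x - 2)² - 1/8·(x - 2)³.
With (x - 2) = 1: s(3) = -31/8.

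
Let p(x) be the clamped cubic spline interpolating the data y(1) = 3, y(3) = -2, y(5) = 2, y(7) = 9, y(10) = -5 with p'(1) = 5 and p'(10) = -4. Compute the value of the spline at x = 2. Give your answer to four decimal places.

2.4638

With m_i denoting the second derivative at x_i, h_i = 2, 2, 2, 3, and Δ_i = (y_(i+1) − y_i)/h_i = -5/2, 2, 7/2, -14/3:
  2·m_0 + 8·m_1 + 2·m_2 = 6(Δ_1 - Δ_0) = 27
  2·m_1 + 8·m_2 + 2·m_3 = 6(Δ_2 - Δ_1) = 9
  2·m_2 + 10·m_3 + 3·m_4 = 6(Δ_3 - Δ_2) = -49
Clamped end conditions give two more equations: 2h_0·m_0 + h_0·m_1 = 6(Δ_0 - p'(1)) = -45 and h_3·m_3 + 2h_3·m_4 = 6(p'(10) - Δ_3) = 4.
Solving the tridiagonal system: m_0 = -2021/138, m_1 = 937/138, m_2 = 68/69, m_3 = -430/69, m_4 = 87/23.
On [1, 3], p(x) = 3 + 5·(x - 1) - 2021/276·(x - 1)² + 493/276·(x - 1)³.
With (x - 1) = 1: p(2) = 170/69.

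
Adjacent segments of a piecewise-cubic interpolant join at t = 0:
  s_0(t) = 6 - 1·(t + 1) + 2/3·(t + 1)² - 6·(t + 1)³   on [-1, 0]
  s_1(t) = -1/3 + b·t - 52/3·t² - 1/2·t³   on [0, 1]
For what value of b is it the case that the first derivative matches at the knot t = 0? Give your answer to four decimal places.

-17.6667

s_0'(t) = -1 + 4/3·(t + 1) - 18·(t + 1)², so s_0'(0) = -53/3. On the right, s_1'(0) = b, so b = -53/3.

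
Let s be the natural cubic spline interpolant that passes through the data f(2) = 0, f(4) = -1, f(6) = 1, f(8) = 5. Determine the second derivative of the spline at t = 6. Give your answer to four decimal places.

0.5000

With M_i denoting the second derivative at x_i, h_i = 2, 2, 2, and Δ_i = (y_(i+1) − y_i)/h_i = -1/2, 1, 2:
  2·M_0 + 8·M_1 + 2·M_2 = 6(Δ_1 - Δ_0) = 9
  2·M_1 + 8·M_2 + 2·M_3 = 6(Δ_2 - Δ_1) = 6
Natural end conditions: M_0 = M_3 = 0.
Solving the tridiagonal system: M_0 = 0, M_1 = 1, M_2 = 1/2, M_3 = 0.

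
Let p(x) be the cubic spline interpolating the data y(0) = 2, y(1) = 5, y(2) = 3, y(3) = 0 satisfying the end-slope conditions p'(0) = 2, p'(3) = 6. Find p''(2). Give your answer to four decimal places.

Put M_i = p'' at the i-th knot. Here h = (1, 1, 1) and Δ = (3, -2, -3), so the interior equations h_(i-1)·M_(i-1) + 2(h_(i-1)+h_i)·M_i + h_i·M_(i+1) = 6(Δ_i − Δ_(i-1)) read
  1·M_0 + 4·M_1 + 1·M_2 = 6(Δ_1 - Δ_0) = -30
  1·M_1 + 4·M_2 + 1·M_3 = 6(Δ_2 - Δ_1) = -6
Clamped end conditions give two more equations: 2h_0·M_0 + h_0·M_1 = 6(Δ_0 - p'(0)) = 6 and h_2·M_2 + 2h_2·M_3 = 6(p'(3) - Δ_2) = 54.
Forward elimination and back-substitution give M_0 = 20/3, M_1 = -22/3, M_2 = -22/3, M_3 = 92/3.

-7.3333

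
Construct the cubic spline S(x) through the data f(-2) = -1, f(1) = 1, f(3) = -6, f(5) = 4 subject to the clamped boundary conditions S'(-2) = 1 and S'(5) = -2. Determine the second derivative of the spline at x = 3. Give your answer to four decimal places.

11.8919

Write M_i for S''(x_i). With h_i = 3, 2, 2 and divided differences Δ_i = 2/3, -7/2, 5, the continuity of S' gives the tridiagonal system
  3·M_0 + 10·M_1 + 2·M_2 = 6(Δ_1 - Δ_0) = -25
  2·M_1 + 8·M_2 + 2·M_3 = 6(Δ_2 - Δ_1) = 51
Clamped end conditions give two more equations: 2h_0·M_0 + h_0·M_1 = 6(Δ_0 - S'(-2)) = -2 and h_2·M_2 + 2h_2·M_3 = 6(S'(5) - Δ_2) = -42.
Forward elimination and back-substitution give M_0 = 275/111, M_1 = -208/37, M_2 = 440/37, M_3 = -1217/74.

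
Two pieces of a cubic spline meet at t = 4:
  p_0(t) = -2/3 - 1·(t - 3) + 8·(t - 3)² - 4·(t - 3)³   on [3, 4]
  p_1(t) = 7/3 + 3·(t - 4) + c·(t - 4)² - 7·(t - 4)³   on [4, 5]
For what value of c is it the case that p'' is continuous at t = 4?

-4

p_0''(t) = 16 - 24·(t - 3), so p_0''(4) = -8. On the right, p_1''(4) = 2c, so c = -4.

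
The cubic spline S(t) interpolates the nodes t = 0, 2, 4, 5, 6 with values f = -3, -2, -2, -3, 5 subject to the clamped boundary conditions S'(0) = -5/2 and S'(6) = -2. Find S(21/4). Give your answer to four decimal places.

-0.7238

With M_i denoting the second derivative at x_i, h_i = 2, 2, 1, 1, and Δ_i = (y_(i+1) − y_i)/h_i = 1/2, 0, -1, 8:
  2·M_0 + 8·M_1 + 2·M_2 = 6(Δ_1 - Δ_0) = -3
  2·M_1 + 6·M_2 + 1·M_3 = 6(Δ_2 - Δ_1) = -6
  1·M_2 + 4·M_3 + 1·M_4 = 6(Δ_3 - Δ_2) = 54
Clamped end conditions give two more equations: 2h_0·M_0 + h_0·M_1 = 6(Δ_0 - S'(0)) = 18 and h_3·M_3 + 2h_3·M_4 = 6(S'(6) - Δ_3) = -60.
Solving the tridiagonal system: M_0 = 97/21, M_1 = -5/21, M_2 = -31/6, M_3 = 535/21, M_4 = -1795/42.
On [5, 6], S(t) = -3 + 557/84·(t - 5) + 535/42·(t - 5)² - 955/84·(t - 5)³.
With (t - 5) = 1/4: S(21/4) = -1297/1792.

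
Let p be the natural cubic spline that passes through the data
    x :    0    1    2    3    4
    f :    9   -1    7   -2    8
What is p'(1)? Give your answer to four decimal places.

Let M_i = p''(x_i). Step sizes h_i = 1, 1, 1, 1; slopes of the chords Δ_i = (y_(i+1) - y_i)/h_i = -10, 8, -9, 10.
  1·M_0 + 4·M_1 + 1·M_2 = 6(Δ_1 - Δ_0) = 108
  1·M_1 + 4·M_2 + 1·M_3 = 6(Δ_2 - Δ_1) = -102
  1·M_2 + 4·M_3 + 1·M_4 = 6(Δ_3 - Δ_2) = 114
Natural end conditions: M_0 = M_4 = 0.
Hence M_0 = 0, M_1 = 153/4, M_2 = -45, M_3 = 159/4, M_4 = 0.
On [1, 2], p'(x) = b_1 + 2c_1·(x - 1) + 3d_1·(x - 1)² with b_1 = Δ_1 - h_1(2M_1 + M_2)/6 = 11/4, c_1 = M_1/2 = 153/8, d_1 = (M_2 - M_1)/(6h_1) = -111/8. So p'(1) = 11/4.

2.7500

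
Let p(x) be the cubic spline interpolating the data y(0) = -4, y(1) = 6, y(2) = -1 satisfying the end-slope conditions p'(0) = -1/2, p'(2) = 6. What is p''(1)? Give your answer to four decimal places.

-57.5000

Write σ_i for p''(x_i). With h_i = 1, 1 and divided differences Δ_i = 10, -7, the continuity of p' gives the tridiagonal system
  1·σ_0 + 4·σ_1 + 1·σ_2 = 6(Δ_1 - Δ_0) = -102
Clamped end conditions give two more equations: 2h_0·σ_0 + h_0·σ_1 = 6(Δ_0 - p'(0)) = 63 and h_1·σ_1 + 2h_1·σ_2 = 6(p'(2) - Δ_1) = 78.
Hence σ_0 = 241/4, σ_1 = -115/2, σ_2 = 271/4.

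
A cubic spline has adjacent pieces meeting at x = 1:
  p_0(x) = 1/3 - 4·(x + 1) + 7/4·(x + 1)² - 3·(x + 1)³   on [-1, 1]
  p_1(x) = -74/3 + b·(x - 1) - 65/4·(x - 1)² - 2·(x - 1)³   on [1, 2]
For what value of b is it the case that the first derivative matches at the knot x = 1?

-33

p_0'(x) = -4 + 7/2·(x + 1) - 9·(x + 1)², so p_0'(1) = -33. On the right, p_1'(1) = b, so b = -33.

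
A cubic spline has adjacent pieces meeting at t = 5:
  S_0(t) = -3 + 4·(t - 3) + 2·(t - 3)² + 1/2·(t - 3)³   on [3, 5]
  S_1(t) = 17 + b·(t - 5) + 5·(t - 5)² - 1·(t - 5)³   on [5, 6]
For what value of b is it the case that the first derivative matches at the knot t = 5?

S_0'(t) = 4 + 4·(t - 3) + 3/2·(t - 3)², so S_0'(5) = 18. On the right, S_1'(5) = b, so b = 18.

18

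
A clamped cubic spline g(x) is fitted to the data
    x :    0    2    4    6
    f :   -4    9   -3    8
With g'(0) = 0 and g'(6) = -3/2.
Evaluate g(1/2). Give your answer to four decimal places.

With M_i denoting the second derivative at x_i, h_i = 2, 2, 2, and Δ_i = (y_(i+1) − y_i)/h_i = 13/2, -6, 11/2:
  2·M_0 + 8·M_1 + 2·M_2 = 6(Δ_1 - Δ_0) = -75
  2·M_1 + 8·M_2 + 2·M_3 = 6(Δ_2 - Δ_1) = 69
Clamped end conditions give two more equations: 2h_0·M_0 + h_0·M_1 = 6(Δ_0 - g'(0)) = 39 and h_2·M_2 + 2h_2·M_3 = 6(g'(6) - Δ_2) = -42.
Forward elimination and back-substitution give M_0 = 191/10, M_1 = -187/10, M_2 = 91/5, M_3 = -98/5.
On [0, 2], g(x) = -4 + 0·x + 191/20·x² - 63/20·x³.
With x = 1/2: g(1/2) = -321/160.

-2.0063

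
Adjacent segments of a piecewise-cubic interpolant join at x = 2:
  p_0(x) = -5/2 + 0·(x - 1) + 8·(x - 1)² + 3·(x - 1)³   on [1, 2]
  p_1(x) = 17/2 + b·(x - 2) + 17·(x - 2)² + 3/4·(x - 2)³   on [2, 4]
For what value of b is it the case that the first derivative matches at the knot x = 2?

25

p_0'(x) = 0 + 16·(x - 1) + 9·(x - 1)², so p_0'(2) = 25. On the right, p_1'(2) = b, so b = 25.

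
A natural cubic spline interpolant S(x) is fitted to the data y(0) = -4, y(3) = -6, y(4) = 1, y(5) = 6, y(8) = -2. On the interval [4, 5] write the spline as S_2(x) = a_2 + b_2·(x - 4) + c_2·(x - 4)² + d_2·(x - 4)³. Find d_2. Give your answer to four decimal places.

Let M_i = S''(x_i). Step sizes h_i = 3, 1, 1, 3; slopes of the chords Δ_i = (y_(i+1) - y_i)/h_i = -2/3, 7, 5, -8/3.
  3·M_0 + 8·M_1 + 1·M_2 = 6(Δ_1 - Δ_0) = 46
  1·M_1 + 4·M_2 + 1·M_3 = 6(Δ_2 - Δ_1) = -12
  1·M_2 + 8·M_3 + 3·M_4 = 6(Δ_3 - Δ_2) = -46
Natural end conditions: M_0 = M_4 = 0.
Solving the tridiagonal system: M_0 = 0, M_1 = 123/20, M_2 = -16/5, M_3 = -107/20, M_4 = 0.
On [4, 5], with S_2(x) = a_2 + b_2·(x - 4) + c_2·(x - 4)² + d_2·(x - 4)³: c_2 = M_2/2 = -8/5, d_2 = (M_3 - M_2)/(6h_2) = -43/120, b_2 = Δ_2 - h_2(2M_2 + M_3)/6 = 167/24.

-0.3583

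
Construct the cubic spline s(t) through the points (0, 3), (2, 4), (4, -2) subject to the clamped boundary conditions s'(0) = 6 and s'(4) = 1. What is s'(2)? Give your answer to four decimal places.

-3.6250

Let M_i = s''(x_i). Step sizes h_i = 2, 2; slopes of the chords Δ_i = (y_(i+1) - y_i)/h_i = 1/2, -3.
  2·M_0 + 8·M_1 + 2·M_2 = 6(Δ_1 - Δ_0) = -21
Clamped end conditions give two more equations: 2h_0·M_0 + h_0·M_1 = 6(Δ_0 - s'(0)) = -33 and h_1·M_1 + 2h_1·M_2 = 6(s'(4) - Δ_1) = 24.
Solving the tridiagonal system: M_0 = -55/8, M_1 = -11/4, M_2 = 59/8.
On [2, 4], s'(t) = b_1 + 2c_1·(t - 2) + 3d_1·(t - 2)² with b_1 = Δ_1 - h_1(2M_1 + M_2)/6 = -29/8, c_1 = M_1/2 = -11/8, d_1 = (M_2 - M_1)/(6h_1) = 27/32. So s'(2) = -29/8.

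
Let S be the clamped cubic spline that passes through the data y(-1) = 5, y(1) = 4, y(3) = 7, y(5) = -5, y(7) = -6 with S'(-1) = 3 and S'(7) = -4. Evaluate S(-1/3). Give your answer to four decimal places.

5.5278

Write M_i for S''(x_i). With h_i = 2, 2, 2, 2 and divided differences Δ_i = -1/2, 3/2, -6, -1/2, the continuity of S' gives the tridiagonal system
  2·M_0 + 8·M_1 + 2·M_2 = 6(Δ_1 - Δ_0) = 12
  2·M_1 + 8·M_2 + 2·M_3 = 6(Δ_2 - Δ_1) = -45
  2·M_2 + 8·M_3 + 2·M_4 = 6(Δ_3 - Δ_2) = 33
Clamped end conditions give two more equations: 2h_0·M_0 + h_0·M_1 = 6(Δ_0 - S'(-1)) = -21 and h_3·M_3 + 2h_3·M_4 = 6(S'(7) - Δ_3) = -21.
Solving: M_0 = -131/16, M_1 = 47/8, M_2 = -149/16, M_3 = 71/8, M_4 = -155/16.
On [-1, 1], S(t) = 5 + 3·(t + 1) - 131/32·(t + 1)² + 75/64·(t + 1)³.
With (t + 1) = 2/3: S(-1/3) = 199/36.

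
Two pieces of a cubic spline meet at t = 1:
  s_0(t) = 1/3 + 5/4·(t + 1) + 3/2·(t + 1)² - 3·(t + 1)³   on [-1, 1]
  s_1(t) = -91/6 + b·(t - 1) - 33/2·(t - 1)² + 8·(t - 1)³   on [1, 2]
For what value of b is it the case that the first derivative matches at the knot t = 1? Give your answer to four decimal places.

s_0'(t) = 5/4 + 3·(t + 1) - 9·(t + 1)², so s_0'(1) = -115/4. On the right, s_1'(1) = b, so b = -115/4.

-28.7500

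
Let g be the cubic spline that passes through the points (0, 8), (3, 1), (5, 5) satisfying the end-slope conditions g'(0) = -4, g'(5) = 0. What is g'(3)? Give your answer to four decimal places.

1.2000

Write m_i for g''(x_i). With h_i = 3, 2 and divided differences Δ_i = -7/3, 2, the continuity of g' gives the tridiagonal system
  3·m_0 + 10·m_1 + 2·m_2 = 6(Δ_1 - Δ_0) = 26
Clamped end conditions give two more equations: 2h_0·m_0 + h_0·m_1 = 6(Δ_0 - g'(0)) = 10 and h_1·m_1 + 2h_1·m_2 = 6(g'(5) - Δ_1) = -12.
Forward elimination and back-substitution give m_0 = -2/15, m_1 = 18/5, m_2 = -24/5.
On [3, 5], g'(t) = b_1 + 2c_1·(t - 3) + 3d_1·(t - 3)² with b_1 = Δ_1 - h_1(2m_1 + m_2)/6 = 6/5, c_1 = m_1/2 = 9/5, d_1 = (m_2 - m_1)/(6h_1) = -7/10. So g'(3) = 6/5.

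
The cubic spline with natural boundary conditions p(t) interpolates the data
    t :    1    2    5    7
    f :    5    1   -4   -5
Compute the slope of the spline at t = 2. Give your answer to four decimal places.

Write σ_i for p''(x_i). With h_i = 1, 3, 2 and divided differences Δ_i = -4, -5/3, -1/2, the continuity of p' gives the tridiagonal system
  1·σ_0 + 8·σ_1 + 3·σ_2 = 6(Δ_1 - Δ_0) = 14
  3·σ_1 + 10·σ_2 + 2·σ_3 = 6(Δ_2 - Δ_1) = 7
Natural end conditions: σ_0 = σ_3 = 0.
Solving the tridiagonal system: σ_0 = 0, σ_1 = 119/71, σ_2 = 14/71, σ_3 = 0.
On [2, 5], p'(t) = b_1 + 2c_1·(t - 2) + 3d_1·(t - 2)² with b_1 = Δ_1 - h_1(2σ_1 + σ_2)/6 = -733/213, c_1 = σ_1/2 = 119/142, d_1 = (σ_2 - σ_1)/(6h_1) = -35/426. So p'(2) = -733/213.

-3.4413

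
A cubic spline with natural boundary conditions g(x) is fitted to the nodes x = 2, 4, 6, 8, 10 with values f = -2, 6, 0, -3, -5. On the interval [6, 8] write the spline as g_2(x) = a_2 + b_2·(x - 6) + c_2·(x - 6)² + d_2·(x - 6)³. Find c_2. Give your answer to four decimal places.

With σ_i denoting the second derivative at x_i, h_i = 2, 2, 2, 2, and Δ_i = (y_(i+1) − y_i)/h_i = 4, -3, -3/2, -1:
  2·σ_0 + 8·σ_1 + 2·σ_2 = 6(Δ_1 - Δ_0) = -42
  2·σ_1 + 8·σ_2 + 2·σ_3 = 6(Δ_2 - Δ_1) = 9
  2·σ_2 + 8·σ_3 + 2·σ_4 = 6(Δ_3 - Δ_2) = 3
Natural end conditions: σ_0 = σ_4 = 0.
Solving the tridiagonal system: σ_0 = 0, σ_1 = -663/112, σ_2 = 75/28, σ_3 = -33/112, σ_4 = 0.
On [6, 8], with g_2(x) = a_2 + b_2·(x - 6) + c_2·(x - 6)² + d_2·(x - 6)³: c_2 = σ_2/2 = 75/56, d_2 = (σ_3 - σ_2)/(6h_2) = -111/448, b_2 = Δ_2 - h_2(2σ_2 + σ_3)/6 = -51/16.

1.3393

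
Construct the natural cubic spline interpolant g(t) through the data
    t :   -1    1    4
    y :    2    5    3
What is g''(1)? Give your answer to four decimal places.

-1.3000

Write σ_i for g''(x_i). With h_i = 2, 3 and divided differences Δ_i = 3/2, -2/3, the continuity of g' gives the tridiagonal system
  2·σ_0 + 10·σ_1 + 3·σ_2 = 6(Δ_1 - Δ_0) = -13
Natural end conditions: σ_0 = σ_2 = 0.
Solving the tridiagonal system: σ_0 = 0, σ_1 = -13/10, σ_2 = 0.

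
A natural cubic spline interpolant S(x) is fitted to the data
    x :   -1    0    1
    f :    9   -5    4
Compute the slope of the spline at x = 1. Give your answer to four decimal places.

Write M_i for S''(x_i). With h_i = 1, 1 and divided differences Δ_i = -14, 9, the continuity of S' gives the tridiagonal system
  1·M_0 + 4·M_1 + 1·M_2 = 6(Δ_1 - Δ_0) = 138
Natural end conditions: M_0 = M_2 = 0.
Hence M_0 = 0, M_1 = 69/2, M_2 = 0.
On [0, 1], S'(x) = b_1 + 2c_1·x + 3d_1·x² with b_1 = Δ_1 - h_1(2M_1 + M_2)/6 = -5/2, c_1 = M_1/2 = 69/4, d_1 = (M_2 - M_1)/(6h_1) = -23/4. So S'(1) = 59/4.

14.7500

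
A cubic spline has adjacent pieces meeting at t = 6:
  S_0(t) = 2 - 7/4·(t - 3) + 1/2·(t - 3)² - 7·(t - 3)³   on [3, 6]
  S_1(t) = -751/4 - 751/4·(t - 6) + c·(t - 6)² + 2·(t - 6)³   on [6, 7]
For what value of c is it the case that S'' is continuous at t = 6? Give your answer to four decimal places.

S_0''(t) = 1 - 42·(t - 3), so S_0''(6) = -125. On the right, S_1''(6) = 2c, so c = -125/2.

-62.5000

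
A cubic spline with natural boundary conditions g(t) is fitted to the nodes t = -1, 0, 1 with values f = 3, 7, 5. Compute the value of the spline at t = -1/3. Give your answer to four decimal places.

With σ_i denoting the second derivative at x_i, h_i = 1, 1, and Δ_i = (y_(i+1) − y_i)/h_i = 4, -2:
  1·σ_0 + 4·σ_1 + 1·σ_2 = 6(Δ_1 - Δ_0) = -36
Natural end conditions: σ_0 = σ_2 = 0.
Solving the tridiagonal system: σ_0 = 0, σ_1 = -9, σ_2 = 0.
On [-1, 0], g(t) = 3 + 11/2·(t + 1) + 0·(t + 1)² - 3/2·(t + 1)³.
With (t + 1) = 2/3: g(-1/3) = 56/9.

6.2222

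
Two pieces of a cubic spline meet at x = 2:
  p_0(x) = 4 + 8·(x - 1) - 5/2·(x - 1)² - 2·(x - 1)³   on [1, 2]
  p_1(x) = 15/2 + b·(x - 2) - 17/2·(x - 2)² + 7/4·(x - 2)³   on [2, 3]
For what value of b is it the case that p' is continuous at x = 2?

-3

p_0'(x) = 8 - 5·(x - 1) - 6·(x - 1)², so p_0'(2) = -3. On the right, p_1'(2) = b, so b = -3.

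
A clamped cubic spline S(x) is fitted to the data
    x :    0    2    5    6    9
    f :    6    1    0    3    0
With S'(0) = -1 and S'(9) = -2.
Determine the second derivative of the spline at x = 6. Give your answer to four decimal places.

Put M_i = S'' at the i-th knot. Here h = (2, 3, 1, 3) and Δ = (-5/2, -1/3, 3, -1), so the interior equations h_(i-1)·M_(i-1) + 2(h_(i-1)+h_i)·M_i + h_i·M_(i+1) = 6(Δ_i − Δ_(i-1)) read
  2·M_0 + 10·M_1 + 3·M_2 = 6(Δ_1 - Δ_0) = 13
  3·M_1 + 8·M_2 + 1·M_3 = 6(Δ_2 - Δ_1) = 20
  1·M_2 + 8·M_3 + 3·M_4 = 6(Δ_3 - Δ_2) = -24
Clamped end conditions give two more equations: 2h_0·M_0 + h_0·M_1 = 6(Δ_0 - S'(0)) = -9 and h_3·M_3 + 2h_3·M_4 = 6(S'(9) - Δ_3) = -6.
Solving: M_0 = -2989/1068, M_1 = 293/267, M_2 = 1357/534, M_3 = -967/267, M_4 = 433/534.

-3.6217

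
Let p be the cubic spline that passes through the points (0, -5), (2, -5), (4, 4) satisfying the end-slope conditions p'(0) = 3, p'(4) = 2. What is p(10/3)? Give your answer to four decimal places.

1.3889

With σ_i denoting the second derivative at x_i, h_i = 2, 2, and Δ_i = (y_(i+1) − y_i)/h_i = 0, 9/2:
  2·σ_0 + 8·σ_1 + 2·σ_2 = 6(Δ_1 - Δ_0) = 27
Clamped end conditions give two more equations: 2h_0·σ_0 + h_0·σ_1 = 6(Δ_0 - p'(0)) = -18 and h_1·σ_1 + 2h_1·σ_2 = 6(p'(4) - Δ_1) = -15.
Hence σ_0 = -65/8, σ_1 = 29/4, σ_2 = -59/8.
On [2, 4], p(x) = -5 + 17/8·(x - 2) + 29/8·(x - 2)² - 39/32·(x - 2)³.
With (x - 2) = 4/3: p(10/3) = 25/18.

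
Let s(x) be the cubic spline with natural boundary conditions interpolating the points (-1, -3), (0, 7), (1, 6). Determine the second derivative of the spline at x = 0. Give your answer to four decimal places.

-16.5000

With M_i denoting the second derivative at x_i, h_i = 1, 1, and Δ_i = (y_(i+1) − y_i)/h_i = 10, -1:
  1·M_0 + 4·M_1 + 1·M_2 = 6(Δ_1 - Δ_0) = -66
Natural end conditions: M_0 = M_2 = 0.
Forward elimination and back-substitution give M_0 = 0, M_1 = -33/2, M_2 = 0.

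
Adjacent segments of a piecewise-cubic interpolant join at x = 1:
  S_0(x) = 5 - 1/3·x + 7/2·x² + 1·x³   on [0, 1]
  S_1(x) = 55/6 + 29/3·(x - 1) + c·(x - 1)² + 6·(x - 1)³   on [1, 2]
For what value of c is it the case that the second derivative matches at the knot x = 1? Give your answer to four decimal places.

S_0''(x) = 7 + 6·x, so S_0''(1) = 13. On the right, S_1''(1) = 2c, so c = 13/2.

6.5000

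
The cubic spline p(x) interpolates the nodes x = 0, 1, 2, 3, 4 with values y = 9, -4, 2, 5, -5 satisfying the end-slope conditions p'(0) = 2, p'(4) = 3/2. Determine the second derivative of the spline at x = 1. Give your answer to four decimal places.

With M_i denoting the second derivative at x_i, h_i = 1, 1, 1, 1, and Δ_i = (y_(i+1) − y_i)/h_i = -13, 6, 3, -10:
  1·M_0 + 4·M_1 + 1·M_2 = 6(Δ_1 - Δ_0) = 114
  1·M_1 + 4·M_2 + 1·M_3 = 6(Δ_2 - Δ_1) = -18
  1·M_2 + 4·M_3 + 1·M_4 = 6(Δ_3 - Δ_2) = -78
Clamped end conditions give two more equations: 2h_0·M_0 + h_0·M_1 = 6(Δ_0 - p'(0)) = -90 and h_3·M_3 + 2h_3·M_4 = 6(p'(4) - Δ_3) = 69.
Solving: M_0 = -3865/56, M_1 = 1345/28, M_2 = -73/8, M_3 = -827/28, M_4 = 2759/56.

48.0357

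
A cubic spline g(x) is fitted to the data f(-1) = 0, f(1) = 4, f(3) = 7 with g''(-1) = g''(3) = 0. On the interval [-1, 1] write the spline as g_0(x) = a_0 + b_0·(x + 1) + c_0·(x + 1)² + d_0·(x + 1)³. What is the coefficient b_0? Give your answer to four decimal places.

With σ_i denoting the second derivative at x_i, h_i = 2, 2, and Δ_i = (y_(i+1) − y_i)/h_i = 2, 3/2:
  2·σ_0 + 8·σ_1 + 2·σ_2 = 6(Δ_1 - Δ_0) = -3
Natural end conditions: σ_0 = σ_2 = 0.
Solving: σ_0 = 0, σ_1 = -3/8, σ_2 = 0.
On [-1, 1], with g_0(x) = a_0 + b_0·(x + 1) + c_0·(x + 1)² + d_0·(x + 1)³: c_0 = σ_0/2 = 0, d_0 = (σ_1 - σ_0)/(6h_0) = -1/32, b_0 = Δ_0 - h_0(2σ_0 + σ_1)/6 = 17/8.

2.1250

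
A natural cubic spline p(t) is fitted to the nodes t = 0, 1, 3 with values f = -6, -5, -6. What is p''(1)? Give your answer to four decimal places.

Put M_i = p'' at the i-th knot. Here h = (1, 2) and Δ = (1, -1/2), so the interior equations h_(i-1)·M_(i-1) + 2(h_(i-1)+h_i)·M_i + h_i·M_(i+1) = 6(Δ_i − Δ_(i-1)) read
  1·M_0 + 6·M_1 + 2·M_2 = 6(Δ_1 - Δ_0) = -9
Natural end conditions: M_0 = M_2 = 0.
Hence M_0 = 0, M_1 = -3/2, M_2 = 0.

-1.5000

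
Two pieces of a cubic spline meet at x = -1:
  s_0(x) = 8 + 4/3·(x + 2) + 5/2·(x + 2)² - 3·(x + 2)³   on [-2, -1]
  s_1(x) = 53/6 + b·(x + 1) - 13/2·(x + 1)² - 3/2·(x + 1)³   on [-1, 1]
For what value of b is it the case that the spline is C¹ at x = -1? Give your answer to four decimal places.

s_0'(x) = 4/3 + 5·(x + 2) - 9·(x + 2)², so s_0'(-1) = -8/3. On the right, s_1'(-1) = b, so b = -8/3.

-2.6667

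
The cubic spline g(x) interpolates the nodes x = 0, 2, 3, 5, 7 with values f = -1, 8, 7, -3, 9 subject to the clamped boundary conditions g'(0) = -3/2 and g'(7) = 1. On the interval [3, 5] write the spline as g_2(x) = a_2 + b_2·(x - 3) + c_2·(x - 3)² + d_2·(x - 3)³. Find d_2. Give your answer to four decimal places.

Put σ_i = g'' at the i-th knot. Here h = (2, 1, 2, 2) and Δ = (9/2, -1, -5, 6), so the interior equations h_(i-1)·σ_(i-1) + 2(h_(i-1)+h_i)·σ_i + h_i·σ_(i+1) = 6(Δ_i − Δ_(i-1)) read
  2·σ_0 + 6·σ_1 + 1·σ_2 = 6(Δ_1 - Δ_0) = -33
  1·σ_1 + 6·σ_2 + 2·σ_3 = 6(Δ_2 - Δ_1) = -24
  2·σ_2 + 8·σ_3 + 2·σ_4 = 6(Δ_3 - Δ_2) = 66
Clamped end conditions give two more equations: 2h_0·σ_0 + h_0·σ_1 = 6(Δ_0 - g'(0)) = 36 and h_3·σ_3 + 2h_3·σ_4 = 6(g'(7) - Δ_3) = -30.
Forward elimination and back-substitution give σ_0 = 817/61, σ_1 = -536/61, σ_2 = -431/61, σ_3 = 829/61, σ_4 = -872/61.
On [3, 5], with g_2(x) = a_2 + b_2·(x - 3) + c_2·(x - 3)² + d_2·(x - 3)³: c_2 = σ_2/2 = -431/122, d_2 = (σ_3 - σ_2)/(6h_2) = 105/61, b_2 = Δ_2 - h_2(2σ_2 + σ_3)/6 = -294/61.

1.7213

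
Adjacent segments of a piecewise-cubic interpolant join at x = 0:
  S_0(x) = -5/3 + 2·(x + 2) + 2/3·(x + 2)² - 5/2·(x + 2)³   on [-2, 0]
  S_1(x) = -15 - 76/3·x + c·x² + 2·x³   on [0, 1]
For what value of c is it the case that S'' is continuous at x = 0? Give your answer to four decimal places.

S_0''(x) = 4/3 - 15·(x + 2), so S_0''(0) = -86/3. On the right, S_1''(0) = 2c, so c = -43/3.

-14.3333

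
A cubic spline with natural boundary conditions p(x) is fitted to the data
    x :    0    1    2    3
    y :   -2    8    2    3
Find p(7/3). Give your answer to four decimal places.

1.2469

With m_i denoting the second derivative at x_i, h_i = 1, 1, 1, and Δ_i = (y_(i+1) − y_i)/h_i = 10, -6, 1:
  1·m_0 + 4·m_1 + 1·m_2 = 6(Δ_1 - Δ_0) = -96
  1·m_1 + 4·m_2 + 1·m_3 = 6(Δ_2 - Δ_1) = 42
Natural end conditions: m_0 = m_3 = 0.
Hence m_0 = 0, m_1 = -142/5, m_2 = 88/5, m_3 = 0.
On [2, 3], p(x) = 2 - 73/15·(x - 2) + 44/5·(x - 2)² - 44/15·(x - 2)³.
With (x - 2) = 1/3: p(7/3) = 101/81.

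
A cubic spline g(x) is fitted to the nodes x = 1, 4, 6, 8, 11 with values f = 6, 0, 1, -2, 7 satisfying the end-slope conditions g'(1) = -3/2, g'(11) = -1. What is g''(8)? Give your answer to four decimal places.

5.4235

With M_i denoting the second derivative at x_i, h_i = 3, 2, 2, 3, and Δ_i = (y_(i+1) − y_i)/h_i = -2, 1/2, -3/2, 3:
  3·M_0 + 10·M_1 + 2·M_2 = 6(Δ_1 - Δ_0) = 15
  2·M_1 + 8·M_2 + 2·M_3 = 6(Δ_2 - Δ_1) = -12
  2·M_2 + 10·M_3 + 3·M_4 = 6(Δ_3 - Δ_2) = 27
Clamped end conditions give two more equations: 2h_0·M_0 + h_0·M_1 = 6(Δ_0 - g'(1)) = -3 and h_3·M_3 + 2h_3·M_4 = 6(g'(11) - Δ_3) = -24.
Forward elimination and back-substitution give M_0 = -321/170, M_1 = 236/85, M_2 = -71/20, M_3 = 461/85, M_4 = -1141/170.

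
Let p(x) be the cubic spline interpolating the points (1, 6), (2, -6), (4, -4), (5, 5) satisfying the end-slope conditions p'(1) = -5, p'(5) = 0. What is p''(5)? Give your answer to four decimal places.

With M_i denoting the second derivative at x_i, h_i = 1, 2, 1, and Δ_i = (y_(i+1) − y_i)/h_i = -12, 1, 9:
  1·M_0 + 6·M_1 + 2·M_2 = 6(Δ_1 - Δ_0) = 78
  2·M_1 + 6·M_2 + 1·M_3 = 6(Δ_2 - Δ_1) = 48
Clamped end conditions give two more equations: 2h_0·M_0 + h_0·M_1 = 6(Δ_0 - p'(1)) = -42 and h_2·M_2 + 2h_2·M_3 = 6(p'(5) - Δ_2) = -54.
Solving the tridiagonal system: M_0 = -998/35, M_1 = 526/35, M_2 = 286/35, M_3 = -1088/35.

-31.0857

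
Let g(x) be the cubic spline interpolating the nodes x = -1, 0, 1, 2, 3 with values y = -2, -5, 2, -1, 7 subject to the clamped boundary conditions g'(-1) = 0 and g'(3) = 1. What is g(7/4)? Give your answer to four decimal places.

With m_i denoting the second derivative at x_i, h_i = 1, 1, 1, 1, and Δ_i = (y_(i+1) − y_i)/h_i = -3, 7, -3, 8:
  1·m_0 + 4·m_1 + 1·m_2 = 6(Δ_1 - Δ_0) = 60
  1·m_1 + 4·m_2 + 1·m_3 = 6(Δ_2 - Δ_1) = -60
  1·m_2 + 4·m_3 + 1·m_4 = 6(Δ_3 - Δ_2) = 66
Clamped end conditions give two more equations: 2h_0·m_0 + h_0·m_1 = 6(Δ_0 - g'(-1)) = -18 and h_3·m_3 + 2h_3·m_4 = 6(g'(3) - Δ_3) = -42.
Forward elimination and back-substitution give m_0 = -325/14, m_1 = 199/7, m_2 = -61/2, m_3 = 235/7, m_4 = -529/14.
On [1, 2], g(x) = 2 + 11/7·(x - 1) - 61/4·(x - 1)² + 299/28·(x - 1)³.
With (x - 1) = 3/4: g(7/4) = -229/256.

-0.8945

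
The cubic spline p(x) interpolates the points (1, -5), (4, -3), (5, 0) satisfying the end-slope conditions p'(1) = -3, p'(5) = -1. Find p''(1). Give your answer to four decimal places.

2.4167

Put M_i = p'' at the i-th knot. Here h = (3, 1) and Δ = (2/3, 3), so the interior equations h_(i-1)·M_(i-1) + 2(h_(i-1)+h_i)·M_i + h_i·M_(i+1) = 6(Δ_i − Δ_(i-1)) read
  3·M_0 + 8·M_1 + 1·M_2 = 6(Δ_1 - Δ_0) = 14
Clamped end conditions give two more equations: 2h_0·M_0 + h_0·M_1 = 6(Δ_0 - p'(1)) = 22 and h_1·M_1 + 2h_1·M_2 = 6(p'(5) - Δ_1) = -24.
Solving: M_0 = 29/12, M_1 = 5/2, M_2 = -53/4.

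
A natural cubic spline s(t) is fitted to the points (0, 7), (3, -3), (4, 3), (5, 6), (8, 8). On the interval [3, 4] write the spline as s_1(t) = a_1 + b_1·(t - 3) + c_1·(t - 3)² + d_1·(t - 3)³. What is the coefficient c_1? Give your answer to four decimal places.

3.8875

Write M_i for s''(x_i). With h_i = 3, 1, 1, 3 and divided differences Δ_i = -10/3, 6, 3, 2/3, the continuity of s' gives the tridiagonal system
  3·M_0 + 8·M_1 + 1·M_2 = 6(Δ_1 - Δ_0) = 56
  1·M_1 + 4·M_2 + 1·M_3 = 6(Δ_2 - Δ_1) = -18
  1·M_2 + 8·M_3 + 3·M_4 = 6(Δ_3 - Δ_2) = -14
Natural end conditions: M_0 = M_4 = 0.
Solving the tridiagonal system: M_0 = 0, M_1 = 311/40, M_2 = -31/5, M_3 = -39/40, M_4 = 0.
On [3, 4], with s_1(t) = a_1 + b_1·(t - 3) + c_1·(t - 3)² + d_1·(t - 3)³: c_1 = M_1/2 = 311/80, d_1 = (M_2 - M_1)/(6h_1) = -559/240, b_1 = Δ_1 - h_1(2M_1 + M_2)/6 = 533/120.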